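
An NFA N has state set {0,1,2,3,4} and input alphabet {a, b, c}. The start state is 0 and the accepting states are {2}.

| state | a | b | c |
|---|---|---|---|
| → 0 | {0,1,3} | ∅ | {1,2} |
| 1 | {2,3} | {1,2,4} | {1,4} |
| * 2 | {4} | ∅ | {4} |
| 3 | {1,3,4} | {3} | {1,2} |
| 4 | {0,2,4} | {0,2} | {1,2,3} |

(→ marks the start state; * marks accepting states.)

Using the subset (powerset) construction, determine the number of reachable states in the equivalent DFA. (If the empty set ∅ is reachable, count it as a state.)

Start state of the DFA: {0}.
{0} --a--> {0,1,3}  [new]
{0} --b--> ∅  [new]
{0} --c--> {1,2}  [new]
{0,1,3} --a--> {0,1,2,3,4}  [new]
{0,1,3} --b--> {1,2,3,4}  [new]
{0,1,3} --c--> {1,2,4}  [new]
∅ --a--> ∅  [seen]
∅ --b--> ∅  [seen]
∅ --c--> ∅  [seen]
{1,2} --a--> {2,3,4}  [new]
{1,2} --b--> {1,2,4}  [seen]
{1,2} --c--> {1,4}  [new]
{0,1,2,3,4} --a--> {0,1,2,3,4}  [seen]
{0,1,2,3,4} --b--> {0,1,2,3,4}  [seen]
{0,1,2,3,4} --c--> {1,2,3,4}  [seen]
{1,2,3,4} --a--> {0,1,2,3,4}  [seen]
{1,2,3,4} --b--> {0,1,2,3,4}  [seen]
{1,2,3,4} --c--> {1,2,3,4}  [seen]
{1,2,4} --a--> {0,2,3,4}  [new]
{1,2,4} --b--> {0,1,2,4}  [new]
{1,2,4} --c--> {1,2,3,4}  [seen]
{2,3,4} --a--> {0,1,2,3,4}  [seen]
{2,3,4} --b--> {0,2,3}  [new]
{2,3,4} --c--> {1,2,3,4}  [seen]
{1,4} --a--> {0,2,3,4}  [seen]
{1,4} --b--> {0,1,2,4}  [seen]
{1,4} --c--> {1,2,3,4}  [seen]
{0,2,3,4} --a--> {0,1,2,3,4}  [seen]
{0,2,3,4} --b--> {0,2,3}  [seen]
{0,2,3,4} --c--> {1,2,3,4}  [seen]
{0,1,2,4} --a--> {0,1,2,3,4}  [seen]
{0,1,2,4} --b--> {0,1,2,4}  [seen]
{0,1,2,4} --c--> {1,2,3,4}  [seen]
{0,2,3} --a--> {0,1,3,4}  [new]
{0,2,3} --b--> {3}  [new]
{0,2,3} --c--> {1,2,4}  [seen]
{0,1,3,4} --a--> {0,1,2,3,4}  [seen]
{0,1,3,4} --b--> {0,1,2,3,4}  [seen]
{0,1,3,4} --c--> {1,2,3,4}  [seen]
{3} --a--> {1,3,4}  [new]
{3} --b--> {3}  [seen]
{3} --c--> {1,2}  [seen]
{1,3,4} --a--> {0,1,2,3,4}  [seen]
{1,3,4} --b--> {0,1,2,3,4}  [seen]
{1,3,4} --c--> {1,2,3,4}  [seen]
Reachable DFA states: {0}, {0,1,3}, ∅, {1,2}, {0,1,2,3,4}, {1,2,3,4}, {1,2,4}, {2,3,4}, {1,4}, {0,2,3,4}, {0,1,2,4}, {0,2,3}, {0,1,3,4}, {3}, {1,3,4}.

15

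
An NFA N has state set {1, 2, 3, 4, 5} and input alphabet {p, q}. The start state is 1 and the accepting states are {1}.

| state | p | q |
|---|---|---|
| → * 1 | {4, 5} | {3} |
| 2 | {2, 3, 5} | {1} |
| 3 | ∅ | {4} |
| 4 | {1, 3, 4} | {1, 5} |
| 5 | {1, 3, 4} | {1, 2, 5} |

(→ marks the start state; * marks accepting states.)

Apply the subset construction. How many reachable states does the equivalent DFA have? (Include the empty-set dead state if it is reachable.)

11

Start state of the DFA: {1}.
{1} --p--> {4, 5}  [new]
{1} --q--> {3}  [new]
{4, 5} --p--> {1, 3, 4}  [new]
{4, 5} --q--> {1, 2, 5}  [new]
{3} --p--> ∅  [new]
{3} --q--> {4}  [new]
{1, 3, 4} --p--> {1, 3, 4, 5}  [new]
{1, 3, 4} --q--> {1, 3, 4, 5}  [seen]
{1, 2, 5} --p--> {1, 2, 3, 4, 5}  [new]
{1, 2, 5} --q--> {1, 2, 3, 5}  [new]
∅ --p--> ∅  [seen]
∅ --q--> ∅  [seen]
{4} --p--> {1, 3, 4}  [seen]
{4} --q--> {1, 5}  [new]
{1, 3, 4, 5} --p--> {1, 3, 4, 5}  [seen]
{1, 3, 4, 5} --q--> {1, 2, 3, 4, 5}  [seen]
{1, 2, 3, 4, 5} --p--> {1, 2, 3, 4, 5}  [seen]
{1, 2, 3, 4, 5} --q--> {1, 2, 3, 4, 5}  [seen]
{1, 2, 3, 5} --p--> {1, 2, 3, 4, 5}  [seen]
{1, 2, 3, 5} --q--> {1, 2, 3, 4, 5}  [seen]
{1, 5} --p--> {1, 3, 4, 5}  [seen]
{1, 5} --q--> {1, 2, 3, 5}  [seen]
Reachable DFA states: {1}, {4, 5}, {3}, {1, 3, 4}, {1, 2, 5}, ∅, {4}, {1, 3, 4, 5}, {1, 2, 3, 4, 5}, {1, 2, 3, 5}, {1, 5}.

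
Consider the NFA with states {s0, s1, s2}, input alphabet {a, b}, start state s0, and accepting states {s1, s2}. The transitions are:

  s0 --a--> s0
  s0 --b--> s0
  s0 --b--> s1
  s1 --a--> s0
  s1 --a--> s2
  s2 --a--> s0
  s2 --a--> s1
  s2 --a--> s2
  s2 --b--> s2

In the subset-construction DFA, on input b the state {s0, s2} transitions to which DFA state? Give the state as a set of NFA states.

δ(s0,b) = {s0, s1}; δ(s2,b) = {s2}.
Union: {s0, s1, s2}.

{s0, s1, s2}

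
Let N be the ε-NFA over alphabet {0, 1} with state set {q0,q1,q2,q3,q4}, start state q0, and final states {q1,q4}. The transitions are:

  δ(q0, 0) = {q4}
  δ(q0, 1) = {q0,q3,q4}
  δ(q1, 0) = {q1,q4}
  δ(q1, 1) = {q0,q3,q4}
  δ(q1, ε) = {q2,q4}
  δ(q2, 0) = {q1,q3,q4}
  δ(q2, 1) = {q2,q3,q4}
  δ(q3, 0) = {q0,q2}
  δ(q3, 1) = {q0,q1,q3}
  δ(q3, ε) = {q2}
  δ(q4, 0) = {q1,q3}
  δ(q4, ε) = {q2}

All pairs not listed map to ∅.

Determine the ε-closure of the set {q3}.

Begin with {q3}.
q3 →ε {q2}; add q2.
ε-closure = {q2,q3}.

{q2,q3}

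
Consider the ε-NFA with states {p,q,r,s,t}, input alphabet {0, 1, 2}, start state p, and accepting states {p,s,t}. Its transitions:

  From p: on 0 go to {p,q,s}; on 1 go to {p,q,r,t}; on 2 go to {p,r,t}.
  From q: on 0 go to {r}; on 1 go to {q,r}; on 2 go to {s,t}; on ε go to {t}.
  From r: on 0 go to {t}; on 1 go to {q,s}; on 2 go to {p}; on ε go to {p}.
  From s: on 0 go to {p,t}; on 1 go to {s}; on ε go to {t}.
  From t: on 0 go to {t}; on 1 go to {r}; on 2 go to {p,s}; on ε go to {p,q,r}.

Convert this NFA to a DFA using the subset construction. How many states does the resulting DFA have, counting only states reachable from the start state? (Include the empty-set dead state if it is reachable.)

3

Start state of the DFA: {p} (ε-closure of the NFA start).
{p} --0--> {p,q,r,s,t}  [new]
{p} --1--> {p,q,r,t}  [new]
{p} --2--> {p,q,r,t}  [seen]
{p,q,r,s,t} --0--> {p,q,r,s,t}  [seen]
{p,q,r,s,t} --1--> {p,q,r,s,t}  [seen]
{p,q,r,s,t} --2--> {p,q,r,s,t}  [seen]
{p,q,r,t} --0--> {p,q,r,s,t}  [seen]
{p,q,r,t} --1--> {p,q,r,s,t}  [seen]
{p,q,r,t} --2--> {p,q,r,s,t}  [seen]
Reachable DFA states: {p}, {p,q,r,s,t}, {p,q,r,t}.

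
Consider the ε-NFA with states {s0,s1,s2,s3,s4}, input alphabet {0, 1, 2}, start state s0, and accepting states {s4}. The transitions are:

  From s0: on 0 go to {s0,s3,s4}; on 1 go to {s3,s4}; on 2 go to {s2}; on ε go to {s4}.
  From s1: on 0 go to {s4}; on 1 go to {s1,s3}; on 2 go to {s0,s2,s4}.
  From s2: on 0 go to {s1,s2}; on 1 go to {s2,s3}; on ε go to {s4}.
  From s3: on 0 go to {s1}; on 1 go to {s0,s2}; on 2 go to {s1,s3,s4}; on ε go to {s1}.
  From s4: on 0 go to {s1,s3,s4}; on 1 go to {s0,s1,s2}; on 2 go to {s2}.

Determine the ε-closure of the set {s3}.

{s1,s3}

Begin with {s3}.
s3 →ε {s1}; add s1.
ε-closure = {s1,s3}.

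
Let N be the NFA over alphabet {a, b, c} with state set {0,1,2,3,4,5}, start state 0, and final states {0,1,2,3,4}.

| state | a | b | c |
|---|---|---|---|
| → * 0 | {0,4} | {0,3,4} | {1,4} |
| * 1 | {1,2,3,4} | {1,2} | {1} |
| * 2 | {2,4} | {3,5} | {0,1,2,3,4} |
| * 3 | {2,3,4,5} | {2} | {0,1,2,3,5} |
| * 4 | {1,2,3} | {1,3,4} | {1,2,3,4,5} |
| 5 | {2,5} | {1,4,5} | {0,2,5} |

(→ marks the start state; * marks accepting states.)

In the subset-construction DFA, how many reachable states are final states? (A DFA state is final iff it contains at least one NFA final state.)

Start state of the DFA: {0}.
{0} --a--> {0,4}  [new]
{0} --b--> {0,3,4}  [new]
{0} --c--> {1,4}  [new]
{0,4} --a--> {0,1,2,3,4}  [new]
{0,4} --b--> {0,1,3,4}  [new]
{0,4} --c--> {1,2,3,4,5}  [new]
{0,3,4} --a--> {0,1,2,3,4,5}  [new]
{0,3,4} --b--> {0,1,2,3,4}  [seen]
{0,3,4} --c--> {0,1,2,3,4,5}  [seen]
{1,4} --a--> {1,2,3,4}  [new]
{1,4} --b--> {1,2,3,4}  [seen]
{1,4} --c--> {1,2,3,4,5}  [seen]
{0,1,2,3,4} --a--> {0,1,2,3,4,5}  [seen]
{0,1,2,3,4} --b--> {0,1,2,3,4,5}  [seen]
{0,1,2,3,4} --c--> {0,1,2,3,4,5}  [seen]
{0,1,3,4} --a--> {0,1,2,3,4,5}  [seen]
{0,1,3,4} --b--> {0,1,2,3,4}  [seen]
{0,1,3,4} --c--> {0,1,2,3,4,5}  [seen]
{1,2,3,4,5} --a--> {1,2,3,4,5}  [seen]
{1,2,3,4,5} --b--> {1,2,3,4,5}  [seen]
{1,2,3,4,5} --c--> {0,1,2,3,4,5}  [seen]
{0,1,2,3,4,5} --a--> {0,1,2,3,4,5}  [seen]
{0,1,2,3,4,5} --b--> {0,1,2,3,4,5}  [seen]
{0,1,2,3,4,5} --c--> {0,1,2,3,4,5}  [seen]
{1,2,3,4} --a--> {1,2,3,4,5}  [seen]
{1,2,3,4} --b--> {1,2,3,4,5}  [seen]
{1,2,3,4} --c--> {0,1,2,3,4,5}  [seen]
Reachable DFA states: {0}, {0,4}, {0,3,4}, {1,4}, {0,1,2,3,4}, {0,1,3,4}, {1,2,3,4,5}, {0,1,2,3,4,5}, {1,2,3,4}.
Accepting DFA states (contain an NFA accepting state): {0}, {0,4}, {0,3,4}, {1,4}, {0,1,2,3,4}, {0,1,3,4}, {1,2,3,4,5}, {0,1,2,3,4,5}, {1,2,3,4}.

9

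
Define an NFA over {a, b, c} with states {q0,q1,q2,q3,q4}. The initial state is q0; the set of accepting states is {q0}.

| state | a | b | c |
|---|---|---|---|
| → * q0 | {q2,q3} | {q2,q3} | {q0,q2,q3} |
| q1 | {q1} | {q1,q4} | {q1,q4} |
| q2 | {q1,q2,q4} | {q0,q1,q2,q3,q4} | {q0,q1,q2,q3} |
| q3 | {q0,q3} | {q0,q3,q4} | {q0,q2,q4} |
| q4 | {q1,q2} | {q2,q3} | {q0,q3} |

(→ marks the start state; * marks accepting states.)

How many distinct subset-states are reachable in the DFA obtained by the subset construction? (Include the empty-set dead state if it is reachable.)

Start state of the DFA: {q0}.
{q0} --a--> {q2,q3}  [new]
{q0} --b--> {q2,q3}  [seen]
{q0} --c--> {q0,q2,q3}  [new]
{q2,q3} --a--> {q0,q1,q2,q3,q4}  [new]
{q2,q3} --b--> {q0,q1,q2,q3,q4}  [seen]
{q2,q3} --c--> {q0,q1,q2,q3,q4}  [seen]
{q0,q2,q3} --a--> {q0,q1,q2,q3,q4}  [seen]
{q0,q2,q3} --b--> {q0,q1,q2,q3,q4}  [seen]
{q0,q2,q3} --c--> {q0,q1,q2,q3,q4}  [seen]
{q0,q1,q2,q3,q4} --a--> {q0,q1,q2,q3,q4}  [seen]
{q0,q1,q2,q3,q4} --b--> {q0,q1,q2,q3,q4}  [seen]
{q0,q1,q2,q3,q4} --c--> {q0,q1,q2,q3,q4}  [seen]
Reachable DFA states: {q0}, {q2,q3}, {q0,q2,q3}, {q0,q1,q2,q3,q4}.

4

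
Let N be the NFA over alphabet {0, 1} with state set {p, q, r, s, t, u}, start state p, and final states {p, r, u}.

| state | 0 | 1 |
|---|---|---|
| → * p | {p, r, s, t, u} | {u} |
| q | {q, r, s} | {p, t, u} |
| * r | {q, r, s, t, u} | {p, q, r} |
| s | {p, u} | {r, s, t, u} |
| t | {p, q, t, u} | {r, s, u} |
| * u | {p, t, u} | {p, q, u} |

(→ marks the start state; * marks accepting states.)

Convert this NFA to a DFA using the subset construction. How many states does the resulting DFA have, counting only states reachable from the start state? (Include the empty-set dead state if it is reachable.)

Start state of the DFA: {p}.
{p} --0--> {p, r, s, t, u}  [new]
{p} --1--> {u}  [new]
{p, r, s, t, u} --0--> {p, q, r, s, t, u}  [new]
{p, r, s, t, u} --1--> {p, q, r, s, t, u}  [seen]
{u} --0--> {p, t, u}  [new]
{u} --1--> {p, q, u}  [new]
{p, q, r, s, t, u} --0--> {p, q, r, s, t, u}  [seen]
{p, q, r, s, t, u} --1--> {p, q, r, s, t, u}  [seen]
{p, t, u} --0--> {p, q, r, s, t, u}  [seen]
{p, t, u} --1--> {p, q, r, s, u}  [new]
{p, q, u} --0--> {p, q, r, s, t, u}  [seen]
{p, q, u} --1--> {p, q, t, u}  [new]
{p, q, r, s, u} --0--> {p, q, r, s, t, u}  [seen]
{p, q, r, s, u} --1--> {p, q, r, s, t, u}  [seen]
{p, q, t, u} --0--> {p, q, r, s, t, u}  [seen]
{p, q, t, u} --1--> {p, q, r, s, t, u}  [seen]
Reachable DFA states: {p}, {p, r, s, t, u}, {u}, {p, q, r, s, t, u}, {p, t, u}, {p, q, u}, {p, q, r, s, u}, {p, q, t, u}.

8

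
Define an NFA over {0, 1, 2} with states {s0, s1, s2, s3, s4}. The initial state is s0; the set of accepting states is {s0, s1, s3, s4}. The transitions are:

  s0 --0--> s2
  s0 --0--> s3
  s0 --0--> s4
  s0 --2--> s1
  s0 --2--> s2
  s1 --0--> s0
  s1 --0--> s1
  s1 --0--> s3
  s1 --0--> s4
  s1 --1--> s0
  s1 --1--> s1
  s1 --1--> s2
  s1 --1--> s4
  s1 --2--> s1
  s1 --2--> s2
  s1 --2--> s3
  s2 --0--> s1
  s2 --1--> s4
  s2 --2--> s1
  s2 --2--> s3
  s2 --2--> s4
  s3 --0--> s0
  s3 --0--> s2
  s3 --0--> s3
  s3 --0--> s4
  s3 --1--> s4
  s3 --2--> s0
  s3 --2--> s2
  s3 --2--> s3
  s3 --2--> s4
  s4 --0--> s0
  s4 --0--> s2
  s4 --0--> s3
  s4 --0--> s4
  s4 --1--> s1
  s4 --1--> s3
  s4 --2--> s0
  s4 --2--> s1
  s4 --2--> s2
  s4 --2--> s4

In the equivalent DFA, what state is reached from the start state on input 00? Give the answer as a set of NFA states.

{s0, s1, s2, s3, s4}

Start: {s0}.
δ(s0,0) = {s2, s3, s4}.
Union: {s2, s3, s4}.
After 0: {s2, s3, s4}.
δ(s2,0) = {s1}; δ(s3,0) = {s0, s2, s3, s4}; δ(s4,0) = {s0, s2, s3, s4}.
Union: {s0, s1, s2, s3, s4}.
After 0: {s0, s1, s2, s3, s4}.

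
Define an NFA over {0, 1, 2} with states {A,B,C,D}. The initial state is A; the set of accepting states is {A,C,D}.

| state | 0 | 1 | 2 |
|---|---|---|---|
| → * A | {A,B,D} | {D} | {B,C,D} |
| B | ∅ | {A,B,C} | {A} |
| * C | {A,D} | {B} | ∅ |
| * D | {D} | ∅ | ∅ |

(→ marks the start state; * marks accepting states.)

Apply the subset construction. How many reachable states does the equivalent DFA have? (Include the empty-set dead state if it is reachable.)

8

Start state of the DFA: {A}.
{A} --0--> {A,B,D}  [new]
{A} --1--> {D}  [new]
{A} --2--> {B,C,D}  [new]
{A,B,D} --0--> {A,B,D}  [seen]
{A,B,D} --1--> {A,B,C,D}  [new]
{A,B,D} --2--> {A,B,C,D}  [seen]
{D} --0--> {D}  [seen]
{D} --1--> ∅  [new]
{D} --2--> ∅  [seen]
{B,C,D} --0--> {A,D}  [new]
{B,C,D} --1--> {A,B,C}  [new]
{B,C,D} --2--> {A}  [seen]
{A,B,C,D} --0--> {A,B,D}  [seen]
{A,B,C,D} --1--> {A,B,C,D}  [seen]
{A,B,C,D} --2--> {A,B,C,D}  [seen]
∅ --0--> ∅  [seen]
∅ --1--> ∅  [seen]
∅ --2--> ∅  [seen]
{A,D} --0--> {A,B,D}  [seen]
{A,D} --1--> {D}  [seen]
{A,D} --2--> {B,C,D}  [seen]
{A,B,C} --0--> {A,B,D}  [seen]
{A,B,C} --1--> {A,B,C,D}  [seen]
{A,B,C} --2--> {A,B,C,D}  [seen]
Reachable DFA states: {A}, {A,B,D}, {D}, {B,C,D}, {A,B,C,D}, ∅, {A,D}, {A,B,C}.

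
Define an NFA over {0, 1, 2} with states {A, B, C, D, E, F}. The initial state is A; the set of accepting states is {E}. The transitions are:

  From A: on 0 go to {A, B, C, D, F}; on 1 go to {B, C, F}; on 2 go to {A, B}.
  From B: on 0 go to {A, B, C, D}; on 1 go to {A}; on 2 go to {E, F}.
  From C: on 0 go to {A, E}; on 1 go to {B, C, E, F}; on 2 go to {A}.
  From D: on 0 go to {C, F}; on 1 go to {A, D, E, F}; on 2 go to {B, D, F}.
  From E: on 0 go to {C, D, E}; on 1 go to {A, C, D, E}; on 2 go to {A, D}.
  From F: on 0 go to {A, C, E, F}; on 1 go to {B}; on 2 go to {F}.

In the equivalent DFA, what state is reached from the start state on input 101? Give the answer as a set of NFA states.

{A, B, C, D, E, F}

Start: {A}.
δ(A,1) = {B, C, F}.
Union: {B, C, F}.
After 1: {B, C, F}.
δ(B,0) = {A, B, C, D}; δ(C,0) = {A, E}; δ(F,0) = {A, C, E, F}.
Union: {A, B, C, D, E, F}.
After 0: {A, B, C, D, E, F}.
δ(A,1) = {B, C, F}; δ(B,1) = {A}; δ(C,1) = {B, C, E, F}; δ(D,1) = {A, D, E, F}; δ(E,1) = {A, C, D, E}; δ(F,1) = {B}.
Union: {A, B, C, D, E, F}.
After 1: {A, B, C, D, E, F}.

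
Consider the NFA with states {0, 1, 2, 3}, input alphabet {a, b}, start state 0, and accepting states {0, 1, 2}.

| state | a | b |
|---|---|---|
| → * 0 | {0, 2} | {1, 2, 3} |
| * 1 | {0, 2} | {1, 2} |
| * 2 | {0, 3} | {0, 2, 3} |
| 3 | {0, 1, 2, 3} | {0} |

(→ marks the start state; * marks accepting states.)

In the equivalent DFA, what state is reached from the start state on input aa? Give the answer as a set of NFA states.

{0, 2, 3}

Start: {0}.
δ(0,a) = {0, 2}.
Union: {0, 2}.
After a: {0, 2}.
δ(0,a) = {0, 2}; δ(2,a) = {0, 3}.
Union: {0, 2, 3}.
After a: {0, 2, 3}.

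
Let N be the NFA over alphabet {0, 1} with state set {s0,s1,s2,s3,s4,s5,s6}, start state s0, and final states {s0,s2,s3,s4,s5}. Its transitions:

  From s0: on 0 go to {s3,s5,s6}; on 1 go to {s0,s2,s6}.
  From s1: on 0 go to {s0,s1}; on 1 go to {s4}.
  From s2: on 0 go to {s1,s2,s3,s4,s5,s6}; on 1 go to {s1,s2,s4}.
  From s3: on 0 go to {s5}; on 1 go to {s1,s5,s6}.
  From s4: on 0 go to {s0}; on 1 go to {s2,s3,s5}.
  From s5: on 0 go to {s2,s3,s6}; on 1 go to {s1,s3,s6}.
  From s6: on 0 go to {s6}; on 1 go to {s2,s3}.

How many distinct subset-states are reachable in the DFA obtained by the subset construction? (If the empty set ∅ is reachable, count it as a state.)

Start state of the DFA: {s0}.
{s0} --0--> {s3,s5,s6}  [new]
{s0} --1--> {s0,s2,s6}  [new]
{s3,s5,s6} --0--> {s2,s3,s5,s6}  [new]
{s3,s5,s6} --1--> {s1,s2,s3,s5,s6}  [new]
{s0,s2,s6} --0--> {s1,s2,s3,s4,s5,s6}  [new]
{s0,s2,s6} --1--> {s0,s1,s2,s3,s4,s6}  [new]
{s2,s3,s5,s6} --0--> {s1,s2,s3,s4,s5,s6}  [seen]
{s2,s3,s5,s6} --1--> {s1,s2,s3,s4,s5,s6}  [seen]
{s1,s2,s3,s5,s6} --0--> {s0,s1,s2,s3,s4,s5,s6}  [new]
{s1,s2,s3,s5,s6} --1--> {s1,s2,s3,s4,s5,s6}  [seen]
{s1,s2,s3,s4,s5,s6} --0--> {s0,s1,s2,s3,s4,s5,s6}  [seen]
{s1,s2,s3,s4,s5,s6} --1--> {s1,s2,s3,s4,s5,s6}  [seen]
{s0,s1,s2,s3,s4,s6} --0--> {s0,s1,s2,s3,s4,s5,s6}  [seen]
{s0,s1,s2,s3,s4,s6} --1--> {s0,s1,s2,s3,s4,s5,s6}  [seen]
{s0,s1,s2,s3,s4,s5,s6} --0--> {s0,s1,s2,s3,s4,s5,s6}  [seen]
{s0,s1,s2,s3,s4,s5,s6} --1--> {s0,s1,s2,s3,s4,s5,s6}  [seen]
Reachable DFA states: {s0}, {s3,s5,s6}, {s0,s2,s6}, {s2,s3,s5,s6}, {s1,s2,s3,s5,s6}, {s1,s2,s3,s4,s5,s6}, {s0,s1,s2,s3,s4,s6}, {s0,s1,s2,s3,s4,s5,s6}.

8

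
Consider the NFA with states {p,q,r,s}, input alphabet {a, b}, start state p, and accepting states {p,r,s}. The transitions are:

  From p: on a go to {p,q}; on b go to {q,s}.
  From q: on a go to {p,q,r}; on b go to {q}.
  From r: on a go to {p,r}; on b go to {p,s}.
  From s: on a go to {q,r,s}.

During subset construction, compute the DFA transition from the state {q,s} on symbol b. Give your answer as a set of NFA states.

{q}

δ(q,b) = {q}; δ(s,b) = ∅.
Union: {q}.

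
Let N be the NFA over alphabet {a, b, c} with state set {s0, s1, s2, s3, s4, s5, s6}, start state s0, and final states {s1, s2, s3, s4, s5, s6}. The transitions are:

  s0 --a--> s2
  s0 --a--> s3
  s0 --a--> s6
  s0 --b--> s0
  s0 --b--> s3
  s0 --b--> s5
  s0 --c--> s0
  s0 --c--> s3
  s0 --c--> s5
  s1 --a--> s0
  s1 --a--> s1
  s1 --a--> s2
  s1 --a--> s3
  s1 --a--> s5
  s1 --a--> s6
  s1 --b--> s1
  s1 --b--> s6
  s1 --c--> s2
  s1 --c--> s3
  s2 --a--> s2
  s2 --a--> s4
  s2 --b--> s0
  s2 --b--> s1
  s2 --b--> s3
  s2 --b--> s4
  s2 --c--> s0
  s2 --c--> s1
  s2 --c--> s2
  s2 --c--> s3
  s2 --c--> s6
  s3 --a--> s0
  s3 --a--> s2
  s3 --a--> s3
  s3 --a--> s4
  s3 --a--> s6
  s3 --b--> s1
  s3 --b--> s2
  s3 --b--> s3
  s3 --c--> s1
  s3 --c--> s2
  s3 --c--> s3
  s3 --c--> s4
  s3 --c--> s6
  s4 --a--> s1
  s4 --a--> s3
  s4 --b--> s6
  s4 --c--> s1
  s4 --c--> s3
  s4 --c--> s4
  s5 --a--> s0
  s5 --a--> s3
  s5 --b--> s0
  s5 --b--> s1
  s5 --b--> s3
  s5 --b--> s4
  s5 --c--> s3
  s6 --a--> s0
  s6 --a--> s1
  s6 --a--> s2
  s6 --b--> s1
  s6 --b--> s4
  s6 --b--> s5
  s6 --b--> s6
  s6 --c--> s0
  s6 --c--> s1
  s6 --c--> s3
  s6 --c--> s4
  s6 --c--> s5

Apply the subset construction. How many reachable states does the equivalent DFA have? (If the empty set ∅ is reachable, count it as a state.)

7

Start state of the DFA: {s0}.
{s0} --a--> {s2, s3, s6}  [new]
{s0} --b--> {s0, s3, s5}  [new]
{s0} --c--> {s0, s3, s5}  [seen]
{s2, s3, s6} --a--> {s0, s1, s2, s3, s4, s6}  [new]
{s2, s3, s6} --b--> {s0, s1, s2, s3, s4, s5, s6}  [new]
{s2, s3, s6} --c--> {s0, s1, s2, s3, s4, s5, s6}  [seen]
{s0, s3, s5} --a--> {s0, s2, s3, s4, s6}  [new]
{s0, s3, s5} --b--> {s0, s1, s2, s3, s4, s5}  [new]
{s0, s3, s5} --c--> {s0, s1, s2, s3, s4, s5, s6}  [seen]
{s0, s1, s2, s3, s4, s6} --a--> {s0, s1, s2, s3, s4, s5, s6}  [seen]
{s0, s1, s2, s3, s4, s6} --b--> {s0, s1, s2, s3, s4, s5, s6}  [seen]
{s0, s1, s2, s3, s4, s6} --c--> {s0, s1, s2, s3, s4, s5, s6}  [seen]
{s0, s1, s2, s3, s4, s5, s6} --a--> {s0, s1, s2, s3, s4, s5, s6}  [seen]
{s0, s1, s2, s3, s4, s5, s6} --b--> {s0, s1, s2, s3, s4, s5, s6}  [seen]
{s0, s1, s2, s3, s4, s5, s6} --c--> {s0, s1, s2, s3, s4, s5, s6}  [seen]
{s0, s2, s3, s4, s6} --a--> {s0, s1, s2, s3, s4, s6}  [seen]
{s0, s2, s3, s4, s6} --b--> {s0, s1, s2, s3, s4, s5, s6}  [seen]
{s0, s2, s3, s4, s6} --c--> {s0, s1, s2, s3, s4, s5, s6}  [seen]
{s0, s1, s2, s3, s4, s5} --a--> {s0, s1, s2, s3, s4, s5, s6}  [seen]
{s0, s1, s2, s3, s4, s5} --b--> {s0, s1, s2, s3, s4, s5, s6}  [seen]
{s0, s1, s2, s3, s4, s5} --c--> {s0, s1, s2, s3, s4, s5, s6}  [seen]
Reachable DFA states: {s0}, {s2, s3, s6}, {s0, s3, s5}, {s0, s1, s2, s3, s4, s6}, {s0, s1, s2, s3, s4, s5, s6}, {s0, s2, s3, s4, s6}, {s0, s1, s2, s3, s4, s5}.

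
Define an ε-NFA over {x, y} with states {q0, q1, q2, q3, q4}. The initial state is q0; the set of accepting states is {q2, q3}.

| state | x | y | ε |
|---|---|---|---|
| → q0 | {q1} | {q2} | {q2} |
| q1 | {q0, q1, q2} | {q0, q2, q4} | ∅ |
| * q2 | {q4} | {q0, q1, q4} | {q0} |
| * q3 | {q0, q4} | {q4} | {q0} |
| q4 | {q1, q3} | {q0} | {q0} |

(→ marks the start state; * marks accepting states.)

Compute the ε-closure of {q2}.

Begin with {q2}.
q2 →ε {q0}; add q0.
ε-closure = {q0, q2}.

{q0, q2}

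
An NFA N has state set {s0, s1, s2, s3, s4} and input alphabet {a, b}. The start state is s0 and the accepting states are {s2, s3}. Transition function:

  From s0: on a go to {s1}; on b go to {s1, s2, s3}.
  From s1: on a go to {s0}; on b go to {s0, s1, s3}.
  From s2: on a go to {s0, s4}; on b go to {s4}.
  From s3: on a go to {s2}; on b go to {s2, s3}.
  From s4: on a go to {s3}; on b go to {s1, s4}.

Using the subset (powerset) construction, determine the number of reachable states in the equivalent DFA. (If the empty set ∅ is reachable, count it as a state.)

13

Start state of the DFA: {s0}.
{s0} --a--> {s1}  [new]
{s0} --b--> {s1, s2, s3}  [new]
{s1} --a--> {s0}  [seen]
{s1} --b--> {s0, s1, s3}  [new]
{s1, s2, s3} --a--> {s0, s2, s4}  [new]
{s1, s2, s3} --b--> {s0, s1, s2, s3, s4}  [new]
{s0, s1, s3} --a--> {s0, s1, s2}  [new]
{s0, s1, s3} --b--> {s0, s1, s2, s3}  [new]
{s0, s2, s4} --a--> {s0, s1, s3, s4}  [new]
{s0, s2, s4} --b--> {s1, s2, s3, s4}  [new]
{s0, s1, s2, s3, s4} --a--> {s0, s1, s2, s3, s4}  [seen]
{s0, s1, s2, s3, s4} --b--> {s0, s1, s2, s3, s4}  [seen]
{s0, s1, s2} --a--> {s0, s1, s4}  [new]
{s0, s1, s2} --b--> {s0, s1, s2, s3, s4}  [seen]
{s0, s1, s2, s3} --a--> {s0, s1, s2, s4}  [new]
{s0, s1, s2, s3} --b--> {s0, s1, s2, s3, s4}  [seen]
{s0, s1, s3, s4} --a--> {s0, s1, s2, s3}  [seen]
{s0, s1, s3, s4} --b--> {s0, s1, s2, s3, s4}  [seen]
{s1, s2, s3, s4} --a--> {s0, s2, s3, s4}  [new]
{s1, s2, s3, s4} --b--> {s0, s1, s2, s3, s4}  [seen]
{s0, s1, s4} --a--> {s0, s1, s3}  [seen]
{s0, s1, s4} --b--> {s0, s1, s2, s3, s4}  [seen]
{s0, s1, s2, s4} --a--> {s0, s1, s3, s4}  [seen]
{s0, s1, s2, s4} --b--> {s0, s1, s2, s3, s4}  [seen]
{s0, s2, s3, s4} --a--> {s0, s1, s2, s3, s4}  [seen]
{s0, s2, s3, s4} --b--> {s1, s2, s3, s4}  [seen]
Reachable DFA states: {s0}, {s1}, {s1, s2, s3}, {s0, s1, s3}, {s0, s2, s4}, {s0, s1, s2, s3, s4}, {s0, s1, s2}, {s0, s1, s2, s3}, {s0, s1, s3, s4}, {s1, s2, s3, s4}, {s0, s1, s4}, {s0, s1, s2, s4}, {s0, s2, s3, s4}.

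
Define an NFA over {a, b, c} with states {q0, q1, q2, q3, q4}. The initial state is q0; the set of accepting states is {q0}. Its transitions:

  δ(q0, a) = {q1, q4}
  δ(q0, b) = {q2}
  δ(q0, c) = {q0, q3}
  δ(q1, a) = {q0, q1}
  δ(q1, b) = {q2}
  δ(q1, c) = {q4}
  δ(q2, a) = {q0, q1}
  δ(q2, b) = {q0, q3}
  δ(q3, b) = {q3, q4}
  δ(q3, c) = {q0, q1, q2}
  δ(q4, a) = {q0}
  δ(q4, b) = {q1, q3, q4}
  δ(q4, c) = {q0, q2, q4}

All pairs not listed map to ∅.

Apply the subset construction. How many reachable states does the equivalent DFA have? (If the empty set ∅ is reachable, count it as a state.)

Start state of the DFA: {q0}.
{q0} --a--> {q1, q4}  [new]
{q0} --b--> {q2}  [new]
{q0} --c--> {q0, q3}  [new]
{q1, q4} --a--> {q0, q1}  [new]
{q1, q4} --b--> {q1, q2, q3, q4}  [new]
{q1, q4} --c--> {q0, q2, q4}  [new]
{q2} --a--> {q0, q1}  [seen]
{q2} --b--> {q0, q3}  [seen]
{q2} --c--> ∅  [new]
{q0, q3} --a--> {q1, q4}  [seen]
{q0, q3} --b--> {q2, q3, q4}  [new]
{q0, q3} --c--> {q0, q1, q2, q3}  [new]
{q0, q1} --a--> {q0, q1, q4}  [new]
{q0, q1} --b--> {q2}  [seen]
{q0, q1} --c--> {q0, q3, q4}  [new]
{q1, q2, q3, q4} --a--> {q0, q1}  [seen]
{q1, q2, q3, q4} --b--> {q0, q1, q2, q3, q4}  [new]
{q1, q2, q3, q4} --c--> {q0, q1, q2, q4}  [new]
{q0, q2, q4} --a--> {q0, q1, q4}  [seen]
{q0, q2, q4} --b--> {q0, q1, q2, q3, q4}  [seen]
{q0, q2, q4} --c--> {q0, q2, q3, q4}  [new]
∅ --a--> ∅  [seen]
∅ --b--> ∅  [seen]
∅ --c--> ∅  [seen]
{q2, q3, q4} --a--> {q0, q1}  [seen]
{q2, q3, q4} --b--> {q0, q1, q3, q4}  [new]
{q2, q3, q4} --c--> {q0, q1, q2, q4}  [seen]
{q0, q1, q2, q3} --a--> {q0, q1, q4}  [seen]
{q0, q1, q2, q3} --b--> {q0, q2, q3, q4}  [seen]
{q0, q1, q2, q3} --c--> {q0, q1, q2, q3, q4}  [seen]
{q0, q1, q4} --a--> {q0, q1, q4}  [seen]
{q0, q1, q4} --b--> {q1, q2, q3, q4}  [seen]
{q0, q1, q4} --c--> {q0, q2, q3, q4}  [seen]
{q0, q3, q4} --a--> {q0, q1, q4}  [seen]
{q0, q3, q4} --b--> {q1, q2, q3, q4}  [seen]
{q0, q3, q4} --c--> {q0, q1, q2, q3, q4}  [seen]
{q0, q1, q2, q3, q4} --a--> {q0, q1, q4}  [seen]
{q0, q1, q2, q3, q4} --b--> {q0, q1, q2, q3, q4}  [seen]
{q0, q1, q2, q3, q4} --c--> {q0, q1, q2, q3, q4}  [seen]
{q0, q1, q2, q4} --a--> {q0, q1, q4}  [seen]
{q0, q1, q2, q4} --b--> {q0, q1, q2, q3, q4}  [seen]
{q0, q1, q2, q4} --c--> {q0, q2, q3, q4}  [seen]
{q0, q2, q3, q4} --a--> {q0, q1, q4}  [seen]
{q0, q2, q3, q4} --b--> {q0, q1, q2, q3, q4}  [seen]
{q0, q2, q3, q4} --c--> {q0, q1, q2, q3, q4}  [seen]
{q0, q1, q3, q4} --a--> {q0, q1, q4}  [seen]
{q0, q1, q3, q4} --b--> {q1, q2, q3, q4}  [seen]
{q0, q1, q3, q4} --c--> {q0, q1, q2, q3, q4}  [seen]
Reachable DFA states: {q0}, {q1, q4}, {q2}, {q0, q3}, {q0, q1}, {q1, q2, q3, q4}, {q0, q2, q4}, ∅, {q2, q3, q4}, {q0, q1, q2, q3}, {q0, q1, q4}, {q0, q3, q4}, {q0, q1, q2, q3, q4}, {q0, q1, q2, q4}, {q0, q2, q3, q4}, {q0, q1, q3, q4}.

16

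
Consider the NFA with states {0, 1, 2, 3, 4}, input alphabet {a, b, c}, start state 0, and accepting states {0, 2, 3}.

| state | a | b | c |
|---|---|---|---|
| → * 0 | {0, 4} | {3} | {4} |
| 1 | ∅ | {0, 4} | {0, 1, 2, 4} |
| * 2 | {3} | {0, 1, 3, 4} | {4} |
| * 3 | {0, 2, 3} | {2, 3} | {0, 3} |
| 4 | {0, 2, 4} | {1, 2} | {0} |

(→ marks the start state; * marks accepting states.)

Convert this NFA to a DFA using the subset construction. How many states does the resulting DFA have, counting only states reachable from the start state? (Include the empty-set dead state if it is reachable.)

Start state of the DFA: {0}.
{0} --a--> {0, 4}  [new]
{0} --b--> {3}  [new]
{0} --c--> {4}  [new]
{0, 4} --a--> {0, 2, 4}  [new]
{0, 4} --b--> {1, 2, 3}  [new]
{0, 4} --c--> {0, 4}  [seen]
{3} --a--> {0, 2, 3}  [new]
{3} --b--> {2, 3}  [new]
{3} --c--> {0, 3}  [new]
{4} --a--> {0, 2, 4}  [seen]
{4} --b--> {1, 2}  [new]
{4} --c--> {0}  [seen]
{0, 2, 4} --a--> {0, 2, 3, 4}  [new]
{0, 2, 4} --b--> {0, 1, 2, 3, 4}  [new]
{0, 2, 4} --c--> {0, 4}  [seen]
{1, 2, 3} --a--> {0, 2, 3}  [seen]
{1, 2, 3} --b--> {0, 1, 2, 3, 4}  [seen]
{1, 2, 3} --c--> {0, 1, 2, 3, 4}  [seen]
{0, 2, 3} --a--> {0, 2, 3, 4}  [seen]
{0, 2, 3} --b--> {0, 1, 2, 3, 4}  [seen]
{0, 2, 3} --c--> {0, 3, 4}  [new]
{2, 3} --a--> {0, 2, 3}  [seen]
{2, 3} --b--> {0, 1, 2, 3, 4}  [seen]
{2, 3} --c--> {0, 3, 4}  [seen]
{0, 3} --a--> {0, 2, 3, 4}  [seen]
{0, 3} --b--> {2, 3}  [seen]
{0, 3} --c--> {0, 3, 4}  [seen]
{1, 2} --a--> {3}  [seen]
{1, 2} --b--> {0, 1, 3, 4}  [new]
{1, 2} --c--> {0, 1, 2, 4}  [new]
{0, 2, 3, 4} --a--> {0, 2, 3, 4}  [seen]
{0, 2, 3, 4} --b--> {0, 1, 2, 3, 4}  [seen]
{0, 2, 3, 4} --c--> {0, 3, 4}  [seen]
{0, 1, 2, 3, 4} --a--> {0, 2, 3, 4}  [seen]
{0, 1, 2, 3, 4} --b--> {0, 1, 2, 3, 4}  [seen]
{0, 1, 2, 3, 4} --c--> {0, 1, 2, 3, 4}  [seen]
{0, 3, 4} --a--> {0, 2, 3, 4}  [seen]
{0, 3, 4} --b--> {1, 2, 3}  [seen]
{0, 3, 4} --c--> {0, 3, 4}  [seen]
{0, 1, 3, 4} --a--> {0, 2, 3, 4}  [seen]
{0, 1, 3, 4} --b--> {0, 1, 2, 3, 4}  [seen]
{0, 1, 3, 4} --c--> {0, 1, 2, 3, 4}  [seen]
{0, 1, 2, 4} --a--> {0, 2, 3, 4}  [seen]
{0, 1, 2, 4} --b--> {0, 1, 2, 3, 4}  [seen]
{0, 1, 2, 4} --c--> {0, 1, 2, 4}  [seen]
Reachable DFA states: {0}, {0, 4}, {3}, {4}, {0, 2, 4}, {1, 2, 3}, {0, 2, 3}, {2, 3}, {0, 3}, {1, 2}, {0, 2, 3, 4}, {0, 1, 2, 3, 4}, {0, 3, 4}, {0, 1, 3, 4}, {0, 1, 2, 4}.

15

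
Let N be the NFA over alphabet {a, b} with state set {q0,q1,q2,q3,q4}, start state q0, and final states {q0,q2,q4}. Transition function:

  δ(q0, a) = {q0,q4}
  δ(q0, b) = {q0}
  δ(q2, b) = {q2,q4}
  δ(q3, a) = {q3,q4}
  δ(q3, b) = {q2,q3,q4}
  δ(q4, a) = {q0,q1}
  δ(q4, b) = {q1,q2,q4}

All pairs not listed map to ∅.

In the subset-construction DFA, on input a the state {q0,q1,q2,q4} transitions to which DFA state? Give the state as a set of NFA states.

δ(q0,a) = {q0,q4}; δ(q1,a) = ∅; δ(q2,a) = ∅; δ(q4,a) = {q0,q1}.
Union: {q0,q1,q4}.

{q0,q1,q4}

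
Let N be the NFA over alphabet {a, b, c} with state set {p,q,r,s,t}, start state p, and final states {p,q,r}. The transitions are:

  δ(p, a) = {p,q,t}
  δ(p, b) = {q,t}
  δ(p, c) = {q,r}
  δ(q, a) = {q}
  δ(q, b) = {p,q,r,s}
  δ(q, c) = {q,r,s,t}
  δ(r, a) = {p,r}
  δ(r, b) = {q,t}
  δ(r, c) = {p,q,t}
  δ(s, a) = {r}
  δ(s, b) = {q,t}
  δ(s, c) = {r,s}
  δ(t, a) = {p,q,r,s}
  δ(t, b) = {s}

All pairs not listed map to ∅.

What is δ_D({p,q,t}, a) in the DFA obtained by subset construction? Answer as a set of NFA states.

{p,q,r,s,t}

δ(p,a) = {p,q,t}; δ(q,a) = {q}; δ(t,a) = {p,q,r,s}.
Union: {p,q,r,s,t}.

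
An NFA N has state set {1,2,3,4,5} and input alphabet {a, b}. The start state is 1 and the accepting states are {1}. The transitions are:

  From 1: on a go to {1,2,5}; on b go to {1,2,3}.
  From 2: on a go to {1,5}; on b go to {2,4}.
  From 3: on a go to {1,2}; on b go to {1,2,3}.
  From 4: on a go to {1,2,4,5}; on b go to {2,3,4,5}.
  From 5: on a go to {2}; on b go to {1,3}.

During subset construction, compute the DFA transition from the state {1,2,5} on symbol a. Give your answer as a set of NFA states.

{1,2,5}

δ(1,a) = {1,2,5}; δ(2,a) = {1,5}; δ(5,a) = {2}.
Union: {1,2,5}.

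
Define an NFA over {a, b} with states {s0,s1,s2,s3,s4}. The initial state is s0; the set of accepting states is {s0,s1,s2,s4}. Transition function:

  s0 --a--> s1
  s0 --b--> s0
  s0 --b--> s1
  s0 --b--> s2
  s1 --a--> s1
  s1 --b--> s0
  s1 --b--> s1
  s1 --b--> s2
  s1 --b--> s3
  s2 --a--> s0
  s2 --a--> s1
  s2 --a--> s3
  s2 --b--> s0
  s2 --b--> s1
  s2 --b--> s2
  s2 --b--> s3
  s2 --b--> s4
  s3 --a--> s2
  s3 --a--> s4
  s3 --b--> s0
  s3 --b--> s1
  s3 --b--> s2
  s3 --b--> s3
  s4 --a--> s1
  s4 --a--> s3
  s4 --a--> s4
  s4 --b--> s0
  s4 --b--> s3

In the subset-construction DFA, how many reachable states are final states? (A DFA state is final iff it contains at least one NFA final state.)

Start state of the DFA: {s0}.
{s0} --a--> {s1}  [new]
{s0} --b--> {s0,s1,s2}  [new]
{s1} --a--> {s1}  [seen]
{s1} --b--> {s0,s1,s2,s3}  [new]
{s0,s1,s2} --a--> {s0,s1,s3}  [new]
{s0,s1,s2} --b--> {s0,s1,s2,s3,s4}  [new]
{s0,s1,s2,s3} --a--> {s0,s1,s2,s3,s4}  [seen]
{s0,s1,s2,s3} --b--> {s0,s1,s2,s3,s4}  [seen]
{s0,s1,s3} --a--> {s1,s2,s4}  [new]
{s0,s1,s3} --b--> {s0,s1,s2,s3}  [seen]
{s0,s1,s2,s3,s4} --a--> {s0,s1,s2,s3,s4}  [seen]
{s0,s1,s2,s3,s4} --b--> {s0,s1,s2,s3,s4}  [seen]
{s1,s2,s4} --a--> {s0,s1,s3,s4}  [new]
{s1,s2,s4} --b--> {s0,s1,s2,s3,s4}  [seen]
{s0,s1,s3,s4} --a--> {s1,s2,s3,s4}  [new]
{s0,s1,s3,s4} --b--> {s0,s1,s2,s3}  [seen]
{s1,s2,s3,s4} --a--> {s0,s1,s2,s3,s4}  [seen]
{s1,s2,s3,s4} --b--> {s0,s1,s2,s3,s4}  [seen]
Reachable DFA states: {s0}, {s1}, {s0,s1,s2}, {s0,s1,s2,s3}, {s0,s1,s3}, {s0,s1,s2,s3,s4}, {s1,s2,s4}, {s0,s1,s3,s4}, {s1,s2,s3,s4}.
Accepting DFA states (contain an NFA accepting state): {s0}, {s1}, {s0,s1,s2}, {s0,s1,s2,s3}, {s0,s1,s3}, {s0,s1,s2,s3,s4}, {s1,s2,s4}, {s0,s1,s3,s4}, {s1,s2,s3,s4}.

9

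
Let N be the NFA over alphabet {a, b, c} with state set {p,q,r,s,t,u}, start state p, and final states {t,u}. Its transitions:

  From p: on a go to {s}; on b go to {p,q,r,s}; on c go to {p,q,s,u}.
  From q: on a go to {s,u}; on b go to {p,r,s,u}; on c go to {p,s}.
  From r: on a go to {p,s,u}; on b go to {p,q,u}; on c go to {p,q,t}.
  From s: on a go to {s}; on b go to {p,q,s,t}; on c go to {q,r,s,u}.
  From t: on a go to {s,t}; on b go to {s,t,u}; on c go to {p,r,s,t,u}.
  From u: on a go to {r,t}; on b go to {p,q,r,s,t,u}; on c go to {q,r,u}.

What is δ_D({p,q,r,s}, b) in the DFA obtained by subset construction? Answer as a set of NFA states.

{p,q,r,s,t,u}

δ(p,b) = {p,q,r,s}; δ(q,b) = {p,r,s,u}; δ(r,b) = {p,q,u}; δ(s,b) = {p,q,s,t}.
Union: {p,q,r,s,t,u}.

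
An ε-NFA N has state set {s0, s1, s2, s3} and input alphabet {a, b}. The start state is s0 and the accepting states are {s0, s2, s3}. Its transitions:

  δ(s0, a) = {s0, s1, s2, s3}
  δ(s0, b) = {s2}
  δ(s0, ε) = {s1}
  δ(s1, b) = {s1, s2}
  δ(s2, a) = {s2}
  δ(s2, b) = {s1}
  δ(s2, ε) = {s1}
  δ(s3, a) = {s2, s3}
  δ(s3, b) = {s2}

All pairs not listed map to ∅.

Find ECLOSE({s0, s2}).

{s0, s1, s2}

Begin with {s0, s2}.
s0 →ε {s1}; add s1.
ε-closure = {s0, s1, s2}.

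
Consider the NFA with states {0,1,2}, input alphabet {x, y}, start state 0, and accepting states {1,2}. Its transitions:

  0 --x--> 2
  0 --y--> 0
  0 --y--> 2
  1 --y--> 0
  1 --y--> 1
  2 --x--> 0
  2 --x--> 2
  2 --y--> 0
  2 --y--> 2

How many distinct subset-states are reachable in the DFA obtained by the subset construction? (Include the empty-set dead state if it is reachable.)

Start state of the DFA: {0}.
{0} --x--> {2}  [new]
{0} --y--> {0,2}  [new]
{2} --x--> {0,2}  [seen]
{2} --y--> {0,2}  [seen]
{0,2} --x--> {0,2}  [seen]
{0,2} --y--> {0,2}  [seen]
Reachable DFA states: {0}, {2}, {0,2}.

3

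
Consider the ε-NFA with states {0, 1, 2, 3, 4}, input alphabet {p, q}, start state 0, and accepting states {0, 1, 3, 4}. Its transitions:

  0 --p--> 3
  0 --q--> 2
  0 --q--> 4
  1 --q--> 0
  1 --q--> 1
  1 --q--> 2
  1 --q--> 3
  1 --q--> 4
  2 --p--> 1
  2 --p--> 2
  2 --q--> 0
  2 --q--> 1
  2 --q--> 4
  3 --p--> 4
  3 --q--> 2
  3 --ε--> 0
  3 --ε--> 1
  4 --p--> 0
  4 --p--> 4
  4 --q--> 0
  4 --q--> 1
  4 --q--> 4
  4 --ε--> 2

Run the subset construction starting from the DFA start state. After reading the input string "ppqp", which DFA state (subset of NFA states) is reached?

Start: {0}.
δ(0,p) = {3}.
Union: {3}.
ε-closure gives {0, 1, 3}.
After p: {0, 1, 3}.
δ(0,p) = {3}; δ(1,p) = ∅; δ(3,p) = {4}.
Union: {3, 4}.
ε-closure gives {0, 1, 2, 3, 4}.
After p: {0, 1, 2, 3, 4}.
δ(0,q) = {2, 4}; δ(1,q) = {0, 1, 2, 3, 4}; δ(2,q) = {0, 1, 4}; δ(3,q) = {2}; δ(4,q) = {0, 1, 4}.
Union: {0, 1, 2, 3, 4}.
After q: {0, 1, 2, 3, 4}.
δ(0,p) = {3}; δ(1,p) = ∅; δ(2,p) = {1, 2}; δ(3,p) = {4}; δ(4,p) = {0, 4}.
Union: {0, 1, 2, 3, 4}.
After p: {0, 1, 2, 3, 4}.

{0, 1, 2, 3, 4}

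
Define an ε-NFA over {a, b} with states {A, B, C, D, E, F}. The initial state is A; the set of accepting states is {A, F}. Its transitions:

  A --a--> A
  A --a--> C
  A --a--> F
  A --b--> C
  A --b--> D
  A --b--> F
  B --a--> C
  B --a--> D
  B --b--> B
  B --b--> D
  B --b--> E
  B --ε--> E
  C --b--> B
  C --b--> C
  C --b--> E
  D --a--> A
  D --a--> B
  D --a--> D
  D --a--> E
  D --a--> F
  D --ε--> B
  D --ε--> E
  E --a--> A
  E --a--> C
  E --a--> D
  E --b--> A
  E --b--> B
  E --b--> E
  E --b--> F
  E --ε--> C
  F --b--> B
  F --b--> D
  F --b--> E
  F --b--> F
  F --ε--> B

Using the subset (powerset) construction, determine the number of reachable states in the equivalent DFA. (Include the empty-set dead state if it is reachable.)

Start state of the DFA: {A} (ε-closure of the NFA start).
{A} --a--> {A, B, C, E, F}  [new]
{A} --b--> {B, C, D, E, F}  [new]
{A, B, C, E, F} --a--> {A, B, C, D, E, F}  [new]
{A, B, C, E, F} --b--> {A, B, C, D, E, F}  [seen]
{B, C, D, E, F} --a--> {A, B, C, D, E, F}  [seen]
{B, C, D, E, F} --b--> {A, B, C, D, E, F}  [seen]
{A, B, C, D, E, F} --a--> {A, B, C, D, E, F}  [seen]
{A, B, C, D, E, F} --b--> {A, B, C, D, E, F}  [seen]
Reachable DFA states: {A}, {A, B, C, E, F}, {B, C, D, E, F}, {A, B, C, D, E, F}.

4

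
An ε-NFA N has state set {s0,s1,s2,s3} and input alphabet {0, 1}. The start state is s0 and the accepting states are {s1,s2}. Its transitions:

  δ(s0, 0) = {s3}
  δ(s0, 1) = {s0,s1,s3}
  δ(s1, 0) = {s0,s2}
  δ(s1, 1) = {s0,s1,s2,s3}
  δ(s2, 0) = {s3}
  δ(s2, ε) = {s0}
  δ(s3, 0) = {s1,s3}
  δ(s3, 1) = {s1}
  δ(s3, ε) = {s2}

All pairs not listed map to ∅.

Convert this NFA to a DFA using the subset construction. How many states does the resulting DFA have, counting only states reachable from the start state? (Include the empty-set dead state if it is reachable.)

Start state of the DFA: {s0} (ε-closure of the NFA start).
{s0} --0--> {s0,s2,s3}  [new]
{s0} --1--> {s0,s1,s2,s3}  [new]
{s0,s2,s3} --0--> {s0,s1,s2,s3}  [seen]
{s0,s2,s3} --1--> {s0,s1,s2,s3}  [seen]
{s0,s1,s2,s3} --0--> {s0,s1,s2,s3}  [seen]
{s0,s1,s2,s3} --1--> {s0,s1,s2,s3}  [seen]
Reachable DFA states: {s0}, {s0,s2,s3}, {s0,s1,s2,s3}.

3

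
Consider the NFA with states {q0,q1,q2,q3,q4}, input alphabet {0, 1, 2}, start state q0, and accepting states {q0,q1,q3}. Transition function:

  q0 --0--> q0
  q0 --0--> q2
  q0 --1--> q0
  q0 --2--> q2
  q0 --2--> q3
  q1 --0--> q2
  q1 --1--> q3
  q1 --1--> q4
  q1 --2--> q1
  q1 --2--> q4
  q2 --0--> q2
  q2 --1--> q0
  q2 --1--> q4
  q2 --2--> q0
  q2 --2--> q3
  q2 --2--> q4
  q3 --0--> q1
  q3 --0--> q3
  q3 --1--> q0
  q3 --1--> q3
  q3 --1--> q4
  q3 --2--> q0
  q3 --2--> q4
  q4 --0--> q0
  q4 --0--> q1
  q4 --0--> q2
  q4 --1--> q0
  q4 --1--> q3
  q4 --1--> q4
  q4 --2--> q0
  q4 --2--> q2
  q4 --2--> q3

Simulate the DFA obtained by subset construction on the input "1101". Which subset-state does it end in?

Start: {q0}.
δ(q0,1) = {q0}.
Union: {q0}.
After 1: {q0}.
δ(q0,1) = {q0}.
Union: {q0}.
After 1: {q0}.
δ(q0,0) = {q0,q2}.
Union: {q0,q2}.
After 0: {q0,q2}.
δ(q0,1) = {q0}; δ(q2,1) = {q0,q4}.
Union: {q0,q4}.
After 1: {q0,q4}.

{q0,q4}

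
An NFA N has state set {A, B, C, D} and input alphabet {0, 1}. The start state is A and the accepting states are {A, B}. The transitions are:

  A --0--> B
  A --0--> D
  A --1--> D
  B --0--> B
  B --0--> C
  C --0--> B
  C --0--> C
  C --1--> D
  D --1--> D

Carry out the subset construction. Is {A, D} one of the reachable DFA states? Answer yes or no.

no

Start state of the DFA: {A}.
{A} --0--> {B, D}  [new]
{A} --1--> {D}  [new]
{B, D} --0--> {B, C}  [new]
{B, D} --1--> {D}  [seen]
{D} --0--> ∅  [new]
{D} --1--> {D}  [seen]
{B, C} --0--> {B, C}  [seen]
{B, C} --1--> {D}  [seen]
∅ --0--> ∅  [seen]
∅ --1--> ∅  [seen]
Reachable DFA states: {A}, {B, D}, {D}, {B, C}, ∅.
{A, D} is not among them.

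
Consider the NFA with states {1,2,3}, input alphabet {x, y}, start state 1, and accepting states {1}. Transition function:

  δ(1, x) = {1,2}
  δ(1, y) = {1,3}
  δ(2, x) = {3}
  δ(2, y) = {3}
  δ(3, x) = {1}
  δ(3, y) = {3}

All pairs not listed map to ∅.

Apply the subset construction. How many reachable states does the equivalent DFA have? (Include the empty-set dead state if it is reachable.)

4

Start state of the DFA: {1}.
{1} --x--> {1,2}  [new]
{1} --y--> {1,3}  [new]
{1,2} --x--> {1,2,3}  [new]
{1,2} --y--> {1,3}  [seen]
{1,3} --x--> {1,2}  [seen]
{1,3} --y--> {1,3}  [seen]
{1,2,3} --x--> {1,2,3}  [seen]
{1,2,3} --y--> {1,3}  [seen]
Reachable DFA states: {1}, {1,2}, {1,3}, {1,2,3}.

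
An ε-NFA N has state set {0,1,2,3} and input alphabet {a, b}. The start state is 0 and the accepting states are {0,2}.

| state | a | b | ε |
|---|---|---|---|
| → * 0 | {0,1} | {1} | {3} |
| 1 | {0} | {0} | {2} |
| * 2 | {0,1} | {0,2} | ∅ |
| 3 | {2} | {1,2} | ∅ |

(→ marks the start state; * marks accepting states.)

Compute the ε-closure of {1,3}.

{1,2,3}

Begin with {1,3}.
1 →ε {2}; add 2.
ε-closure = {1,2,3}.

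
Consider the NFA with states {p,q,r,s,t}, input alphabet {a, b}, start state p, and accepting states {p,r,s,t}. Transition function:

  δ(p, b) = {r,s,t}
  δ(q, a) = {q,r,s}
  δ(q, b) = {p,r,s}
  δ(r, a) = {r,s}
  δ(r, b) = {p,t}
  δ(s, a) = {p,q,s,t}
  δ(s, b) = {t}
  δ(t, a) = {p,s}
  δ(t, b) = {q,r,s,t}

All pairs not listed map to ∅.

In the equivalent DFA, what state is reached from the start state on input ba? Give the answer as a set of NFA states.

{p,q,r,s,t}

Start: {p}.
δ(p,b) = {r,s,t}.
Union: {r,s,t}.
After b: {r,s,t}.
δ(r,a) = {r,s}; δ(s,a) = {p,q,s,t}; δ(t,a) = {p,s}.
Union: {p,q,r,s,t}.
After a: {p,q,r,s,t}.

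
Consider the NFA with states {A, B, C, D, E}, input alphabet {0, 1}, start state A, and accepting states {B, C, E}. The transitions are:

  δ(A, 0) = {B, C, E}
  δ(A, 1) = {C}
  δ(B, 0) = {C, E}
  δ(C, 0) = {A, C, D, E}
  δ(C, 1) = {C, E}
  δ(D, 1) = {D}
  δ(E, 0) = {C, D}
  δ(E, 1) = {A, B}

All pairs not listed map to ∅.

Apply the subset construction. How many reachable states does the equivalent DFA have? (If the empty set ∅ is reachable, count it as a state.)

7

Start state of the DFA: {A}.
{A} --0--> {B, C, E}  [new]
{A} --1--> {C}  [new]
{B, C, E} --0--> {A, C, D, E}  [new]
{B, C, E} --1--> {A, B, C, E}  [new]
{C} --0--> {A, C, D, E}  [seen]
{C} --1--> {C, E}  [new]
{A, C, D, E} --0--> {A, B, C, D, E}  [new]
{A, C, D, E} --1--> {A, B, C, D, E}  [seen]
{A, B, C, E} --0--> {A, B, C, D, E}  [seen]
{A, B, C, E} --1--> {A, B, C, E}  [seen]
{C, E} --0--> {A, C, D, E}  [seen]
{C, E} --1--> {A, B, C, E}  [seen]
{A, B, C, D, E} --0--> {A, B, C, D, E}  [seen]
{A, B, C, D, E} --1--> {A, B, C, D, E}  [seen]
Reachable DFA states: {A}, {B, C, E}, {C}, {A, C, D, E}, {A, B, C, E}, {C, E}, {A, B, C, D, E}.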